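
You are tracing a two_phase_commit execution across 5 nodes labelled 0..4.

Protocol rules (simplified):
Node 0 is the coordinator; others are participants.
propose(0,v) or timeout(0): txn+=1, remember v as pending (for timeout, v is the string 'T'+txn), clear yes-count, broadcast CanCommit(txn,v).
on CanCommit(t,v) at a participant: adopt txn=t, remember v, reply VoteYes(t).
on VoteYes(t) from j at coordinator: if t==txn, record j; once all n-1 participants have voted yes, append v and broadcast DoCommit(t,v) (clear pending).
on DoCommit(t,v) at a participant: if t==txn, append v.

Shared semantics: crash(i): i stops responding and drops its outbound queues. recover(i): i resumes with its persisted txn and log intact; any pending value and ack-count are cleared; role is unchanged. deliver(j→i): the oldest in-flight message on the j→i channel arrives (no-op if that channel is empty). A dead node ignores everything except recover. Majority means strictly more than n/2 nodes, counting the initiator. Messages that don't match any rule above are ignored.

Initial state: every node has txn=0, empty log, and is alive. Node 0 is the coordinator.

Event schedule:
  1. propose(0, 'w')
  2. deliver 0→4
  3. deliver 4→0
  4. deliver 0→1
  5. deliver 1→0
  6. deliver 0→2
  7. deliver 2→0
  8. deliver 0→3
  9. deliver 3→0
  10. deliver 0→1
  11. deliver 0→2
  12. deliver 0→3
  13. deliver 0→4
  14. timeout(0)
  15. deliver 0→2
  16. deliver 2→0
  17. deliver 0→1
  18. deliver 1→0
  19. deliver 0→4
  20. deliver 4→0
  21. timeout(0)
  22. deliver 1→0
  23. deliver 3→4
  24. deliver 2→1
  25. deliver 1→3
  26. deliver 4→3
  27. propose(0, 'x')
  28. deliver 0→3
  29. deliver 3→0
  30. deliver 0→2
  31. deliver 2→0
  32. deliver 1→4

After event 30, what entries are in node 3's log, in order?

step 1 propose(0,'w'): 0={coor,t=1,log=-}
step 2 deliver 0→4: 4={part,t=1,log=-}
step 3 deliver 4→0: —
step 4 deliver 0→1: 1={part,t=1,log=-}
step 5 deliver 1→0: —
step 6 deliver 0→2: 2={part,t=1,log=-}
step 7 deliver 2→0: —
step 8 deliver 0→3: 3={part,t=1,log=-}
step 9 deliver 3→0: 0={coor,t=1,log=w}
step 10 deliver 0→1: 1={part,t=1,log=w}
step 11 deliver 0→2: 2={part,t=1,log=w}
step 12 deliver 0→3: 3={part,t=1,log=w}
step 13 deliver 0→4: 4={part,t=1,log=w}
step 14 timeout(0): 0={coor,t=2,log=w}
step 15 deliver 0→2: 2={part,t=2,log=w}
step 16 deliver 2→0: —
step 17 deliver 0→1: 1={part,t=2,log=w}
step 18 deliver 1→0: —
step 19 deliver 0→4: 4={part,t=2,log=w}
step 20 deliver 4→0: —
step 21 timeout(0): 0={coor,t=3,log=w}
step 22 deliver 1→0: —
step 23 deliver 3→4: —
step 24 deliver 2→1: —
step 25 deliver 1→3: —
step 26 deliver 4→3: —
step 27 propose(0,'x'): 0={coor,t=4,log=w}
step 28 deliver 0→3: 3={part,t=2,log=w}
step 29 deliver 3→0: —
step 30 deliver 0→2: 2={part,t=3,log=w}

w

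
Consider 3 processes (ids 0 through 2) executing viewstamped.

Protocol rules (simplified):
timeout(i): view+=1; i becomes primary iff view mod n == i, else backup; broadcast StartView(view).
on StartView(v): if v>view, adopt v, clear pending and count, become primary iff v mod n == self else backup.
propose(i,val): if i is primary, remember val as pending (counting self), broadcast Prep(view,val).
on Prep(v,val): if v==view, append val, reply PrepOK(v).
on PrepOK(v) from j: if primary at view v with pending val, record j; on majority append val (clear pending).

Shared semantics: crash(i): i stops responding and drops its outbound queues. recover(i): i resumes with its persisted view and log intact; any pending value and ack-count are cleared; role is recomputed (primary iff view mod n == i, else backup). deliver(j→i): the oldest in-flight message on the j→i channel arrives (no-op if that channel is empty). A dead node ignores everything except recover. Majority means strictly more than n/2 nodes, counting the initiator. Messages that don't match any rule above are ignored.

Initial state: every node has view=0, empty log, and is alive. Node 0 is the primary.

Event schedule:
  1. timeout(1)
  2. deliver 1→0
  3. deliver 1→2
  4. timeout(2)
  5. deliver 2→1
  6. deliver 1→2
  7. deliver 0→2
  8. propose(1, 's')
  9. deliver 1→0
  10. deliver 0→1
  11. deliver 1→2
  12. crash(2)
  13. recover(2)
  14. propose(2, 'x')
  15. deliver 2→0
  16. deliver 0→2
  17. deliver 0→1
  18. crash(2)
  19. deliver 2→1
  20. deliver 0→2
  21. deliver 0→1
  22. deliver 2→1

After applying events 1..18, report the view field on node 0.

e1 timeout(1): 1[prim,v=1,-]
e2 deliver 1→0: 0[back,v=1,-]
e3 deliver 1→2: 2[back,v=1,-]
e4 timeout(2): 2[prim,v=2,-]
e5 deliver 2→1: 1[back,v=2,-]
e6 deliver 1→2: ·
e7 deliver 0→2: ·
e8 propose(1,'s'): ·
e9 deliver 1→0: ·
e10 deliver 0→1: ·
e11 deliver 1→2: ·
e12 crash(2): 2[✗prim,v=2,-]
e13 recover(2): 2[prim,v=2,-]
e14 propose(2,'x'): ·
e15 deliver 2→0: ·
e16 deliver 0→2: ·
e17 deliver 0→1: ·
e18 crash(2): 2[✗prim,v=2,-]

1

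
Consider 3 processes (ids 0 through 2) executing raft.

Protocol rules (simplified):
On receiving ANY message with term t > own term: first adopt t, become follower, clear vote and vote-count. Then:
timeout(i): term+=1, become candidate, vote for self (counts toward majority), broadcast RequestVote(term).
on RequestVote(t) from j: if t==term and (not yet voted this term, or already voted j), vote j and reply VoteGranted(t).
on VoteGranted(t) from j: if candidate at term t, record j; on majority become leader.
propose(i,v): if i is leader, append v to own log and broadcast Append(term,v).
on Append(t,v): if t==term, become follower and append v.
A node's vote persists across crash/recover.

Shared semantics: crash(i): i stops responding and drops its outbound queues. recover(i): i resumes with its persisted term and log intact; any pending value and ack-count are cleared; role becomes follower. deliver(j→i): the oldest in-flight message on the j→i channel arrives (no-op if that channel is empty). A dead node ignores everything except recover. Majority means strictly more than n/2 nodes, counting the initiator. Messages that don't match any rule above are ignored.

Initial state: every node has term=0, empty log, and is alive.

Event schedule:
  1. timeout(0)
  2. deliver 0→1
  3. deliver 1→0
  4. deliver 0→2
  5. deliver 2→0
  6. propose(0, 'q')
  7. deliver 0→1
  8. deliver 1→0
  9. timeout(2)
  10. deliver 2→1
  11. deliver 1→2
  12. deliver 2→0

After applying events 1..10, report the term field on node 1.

2

[1] timeout(0) → N0(cand t1 [-])
[2] deliver 0→1 → N1(foll t1 [-])
[3] deliver 1→0 → N0(lead t1 [-])
[4] deliver 0→2 → N2(foll t1 [-])
[5] deliver 2→0 → ∅
[6] propose(0,'q') → N0(lead t1 [q])
[7] deliver 0→1 → N1(foll t1 [q])
[8] deliver 1→0 → ∅
[9] timeout(2) → N2(cand t2 [-])
[10] deliver 2→1 → N1(foll t2 [q])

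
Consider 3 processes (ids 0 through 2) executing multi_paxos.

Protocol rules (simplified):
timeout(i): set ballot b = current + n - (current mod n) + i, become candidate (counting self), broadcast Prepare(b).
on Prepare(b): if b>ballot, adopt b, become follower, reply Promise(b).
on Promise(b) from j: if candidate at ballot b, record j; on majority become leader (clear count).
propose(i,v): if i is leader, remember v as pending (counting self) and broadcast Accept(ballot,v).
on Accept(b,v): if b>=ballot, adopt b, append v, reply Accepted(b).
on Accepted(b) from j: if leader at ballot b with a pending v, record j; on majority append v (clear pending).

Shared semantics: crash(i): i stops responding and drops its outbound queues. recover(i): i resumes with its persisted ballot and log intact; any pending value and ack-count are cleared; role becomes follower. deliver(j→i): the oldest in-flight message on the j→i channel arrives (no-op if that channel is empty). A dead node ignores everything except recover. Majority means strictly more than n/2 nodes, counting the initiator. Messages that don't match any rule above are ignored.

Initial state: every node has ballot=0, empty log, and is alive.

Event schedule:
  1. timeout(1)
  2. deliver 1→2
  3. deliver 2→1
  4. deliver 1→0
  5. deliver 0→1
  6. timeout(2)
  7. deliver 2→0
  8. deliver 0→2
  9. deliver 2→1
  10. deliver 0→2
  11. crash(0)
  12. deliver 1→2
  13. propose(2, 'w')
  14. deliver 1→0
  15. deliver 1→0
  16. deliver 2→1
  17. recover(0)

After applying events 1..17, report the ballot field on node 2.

1. timeout(1):  <1:cand b4 ->
2. deliver 1→2:  <2:foll b4 ->
3. deliver 2→1:  <1:lead b4 ->
4. deliver 1→0:  <0:foll b4 ->
5. deliver 0→1:  nop
6. timeout(2):  <2:cand b8 ->
7. deliver 2→0:  <0:foll b8 ->
8. deliver 0→2:  <2:lead b8 ->
9. deliver 2→1:  <1:foll b8 ->
10. deliver 0→2:  nop
11. crash(0):  <0:✗foll b8 ->
12. deliver 1→2:  nop
13. propose(2,'w'):  nop
14. deliver 1→0:  nop
15. deliver 1→0:  nop
16. deliver 2→1:  <1:foll b8 w>
17. recover(0):  <0:foll b8 ->

8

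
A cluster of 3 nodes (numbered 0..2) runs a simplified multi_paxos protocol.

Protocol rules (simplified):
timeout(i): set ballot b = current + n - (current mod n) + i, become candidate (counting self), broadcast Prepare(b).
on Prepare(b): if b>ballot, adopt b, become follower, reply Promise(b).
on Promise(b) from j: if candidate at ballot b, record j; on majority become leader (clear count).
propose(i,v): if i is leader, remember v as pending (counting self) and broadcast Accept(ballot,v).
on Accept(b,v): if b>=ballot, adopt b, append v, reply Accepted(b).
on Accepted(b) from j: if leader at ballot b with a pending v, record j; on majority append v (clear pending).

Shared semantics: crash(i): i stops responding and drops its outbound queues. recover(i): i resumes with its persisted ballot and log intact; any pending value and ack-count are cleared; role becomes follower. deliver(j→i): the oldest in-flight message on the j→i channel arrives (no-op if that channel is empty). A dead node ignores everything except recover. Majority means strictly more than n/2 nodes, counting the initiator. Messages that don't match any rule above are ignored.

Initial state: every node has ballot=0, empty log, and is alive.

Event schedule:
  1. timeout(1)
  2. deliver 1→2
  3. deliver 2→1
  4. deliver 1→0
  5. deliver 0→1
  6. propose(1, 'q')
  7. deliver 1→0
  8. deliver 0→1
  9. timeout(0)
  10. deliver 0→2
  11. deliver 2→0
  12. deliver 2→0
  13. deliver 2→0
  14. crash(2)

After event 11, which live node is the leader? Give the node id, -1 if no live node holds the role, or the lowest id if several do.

1. timeout(1):  <1:cand b4 ->
2. deliver 1→2:  <2:foll b4 ->
3. deliver 2→1:  <1:lead b4 ->
4. deliver 1→0:  <0:foll b4 ->
5. deliver 0→1:  nop
6. propose(1,'q'):  nop
7. deliver 1→0:  <0:foll b4 q>
8. deliver 0→1:  <1:lead b4 q>
9. timeout(0):  <0:cand b6 q>
10. deliver 0→2:  <2:foll b6 ->
11. deliver 2→0:  <0:lead b6 q>

0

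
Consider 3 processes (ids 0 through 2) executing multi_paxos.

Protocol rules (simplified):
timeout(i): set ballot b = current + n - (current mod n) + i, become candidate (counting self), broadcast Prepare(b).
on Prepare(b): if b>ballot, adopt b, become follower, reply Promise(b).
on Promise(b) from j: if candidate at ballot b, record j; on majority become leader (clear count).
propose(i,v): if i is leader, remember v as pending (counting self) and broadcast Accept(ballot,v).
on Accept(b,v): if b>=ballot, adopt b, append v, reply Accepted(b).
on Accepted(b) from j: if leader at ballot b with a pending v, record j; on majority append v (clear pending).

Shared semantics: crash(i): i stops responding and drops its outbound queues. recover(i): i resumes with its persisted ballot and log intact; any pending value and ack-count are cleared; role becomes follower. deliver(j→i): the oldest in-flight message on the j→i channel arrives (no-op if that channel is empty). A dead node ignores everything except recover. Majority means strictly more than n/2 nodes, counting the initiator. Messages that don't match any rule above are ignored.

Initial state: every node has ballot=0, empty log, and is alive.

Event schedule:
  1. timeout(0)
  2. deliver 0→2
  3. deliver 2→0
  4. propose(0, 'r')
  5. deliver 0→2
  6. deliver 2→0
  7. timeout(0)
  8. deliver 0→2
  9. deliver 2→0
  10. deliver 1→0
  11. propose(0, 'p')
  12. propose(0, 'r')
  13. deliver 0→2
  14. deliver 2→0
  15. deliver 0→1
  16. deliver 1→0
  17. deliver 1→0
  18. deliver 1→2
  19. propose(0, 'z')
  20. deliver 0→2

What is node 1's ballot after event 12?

[1] timeout(0) → N0(cand b3 [-])
[2] deliver 0→2 → N2(foll b3 [-])
[3] deliver 2→0 → N0(lead b3 [-])
[4] propose(0,'r') → ∅
[5] deliver 0→2 → N2(foll b3 [r])
[6] deliver 2→0 → N0(lead b3 [r])
[7] timeout(0) → N0(cand b6 [r])
[8] deliver 0→2 → N2(foll b6 [r])
[9] deliver 2→0 → N0(lead b6 [r])
[10] deliver 1→0 → ∅
[11] propose(0,'p') → ∅
[12] propose(0,'r') → ∅

0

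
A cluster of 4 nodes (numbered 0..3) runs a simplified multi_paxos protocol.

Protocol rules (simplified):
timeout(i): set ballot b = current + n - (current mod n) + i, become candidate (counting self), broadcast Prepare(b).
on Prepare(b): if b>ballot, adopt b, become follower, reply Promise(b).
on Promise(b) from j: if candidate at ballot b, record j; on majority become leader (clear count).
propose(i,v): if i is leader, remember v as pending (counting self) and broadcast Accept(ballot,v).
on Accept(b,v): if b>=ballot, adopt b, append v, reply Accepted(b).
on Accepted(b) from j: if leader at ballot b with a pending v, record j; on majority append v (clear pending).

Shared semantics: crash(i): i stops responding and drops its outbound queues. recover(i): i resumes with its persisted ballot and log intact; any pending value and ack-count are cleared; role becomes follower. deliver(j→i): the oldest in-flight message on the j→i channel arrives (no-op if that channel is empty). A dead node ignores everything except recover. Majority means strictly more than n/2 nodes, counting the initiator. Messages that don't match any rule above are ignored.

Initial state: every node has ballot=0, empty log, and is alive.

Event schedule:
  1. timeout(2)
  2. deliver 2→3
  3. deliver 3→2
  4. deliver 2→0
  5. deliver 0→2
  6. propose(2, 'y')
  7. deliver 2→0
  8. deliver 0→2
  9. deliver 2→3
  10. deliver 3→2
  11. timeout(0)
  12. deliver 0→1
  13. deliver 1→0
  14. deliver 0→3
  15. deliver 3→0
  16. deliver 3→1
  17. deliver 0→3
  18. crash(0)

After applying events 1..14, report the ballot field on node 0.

e1 timeout(2): 2[cand,b=6,-]
e2 deliver 2→3: 3[foll,b=6,-]
e3 deliver 3→2: ·
e4 deliver 2→0: 0[foll,b=6,-]
e5 deliver 0→2: 2[lead,b=6,-]
e6 propose(2,'y'): ·
e7 deliver 2→0: 0[foll,b=6,y]
e8 deliver 0→2: ·
e9 deliver 2→3: 3[foll,b=6,y]
e10 deliver 3→2: 2[lead,b=6,y]
e11 timeout(0): 0[cand,b=8,y]
e12 deliver 0→1: 1[foll,b=8,-]
e13 deliver 1→0: ·
e14 deliver 0→3: 3[foll,b=8,y]

8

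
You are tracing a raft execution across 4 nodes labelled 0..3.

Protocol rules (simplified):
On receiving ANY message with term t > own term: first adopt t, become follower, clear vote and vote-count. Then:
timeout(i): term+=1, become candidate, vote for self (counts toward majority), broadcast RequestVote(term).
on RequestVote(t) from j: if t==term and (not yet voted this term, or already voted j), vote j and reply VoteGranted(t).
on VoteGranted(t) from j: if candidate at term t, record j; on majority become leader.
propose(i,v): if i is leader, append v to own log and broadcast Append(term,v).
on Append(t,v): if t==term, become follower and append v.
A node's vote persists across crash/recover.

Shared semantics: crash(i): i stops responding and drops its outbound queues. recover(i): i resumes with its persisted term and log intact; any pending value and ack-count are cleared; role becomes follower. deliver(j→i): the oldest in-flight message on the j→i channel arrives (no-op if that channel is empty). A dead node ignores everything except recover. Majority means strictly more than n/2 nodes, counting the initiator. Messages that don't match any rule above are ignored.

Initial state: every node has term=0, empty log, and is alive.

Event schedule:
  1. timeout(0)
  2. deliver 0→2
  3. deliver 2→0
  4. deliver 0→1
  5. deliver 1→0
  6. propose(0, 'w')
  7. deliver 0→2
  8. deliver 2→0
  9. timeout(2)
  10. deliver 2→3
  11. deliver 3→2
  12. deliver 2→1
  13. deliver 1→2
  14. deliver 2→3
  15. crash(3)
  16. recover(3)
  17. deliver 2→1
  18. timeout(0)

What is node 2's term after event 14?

2

after 1 — timeout(0): n0:cand/t1/[-]
after 2 — deliver 0→2: n2:foll/t1/[-]
after 3 — deliver 2→0: ·
after 4 — deliver 0→1: n1:foll/t1/[-]
after 5 — deliver 1→0: n0:lead/t1/[-]
after 6 — propose(0,'w'): n0:lead/t1/[w]
after 7 — deliver 0→2: n2:foll/t1/[w]
after 8 — deliver 2→0: ·
after 9 — timeout(2): n2:cand/t2/[w]
after 10 — deliver 2→3: n3:foll/t2/[-]
after 11 — deliver 3→2: ·
after 12 — deliver 2→1: n1:foll/t2/[-]
after 13 — deliver 1→2: n2:lead/t2/[w]
after 14 — deliver 2→3: ·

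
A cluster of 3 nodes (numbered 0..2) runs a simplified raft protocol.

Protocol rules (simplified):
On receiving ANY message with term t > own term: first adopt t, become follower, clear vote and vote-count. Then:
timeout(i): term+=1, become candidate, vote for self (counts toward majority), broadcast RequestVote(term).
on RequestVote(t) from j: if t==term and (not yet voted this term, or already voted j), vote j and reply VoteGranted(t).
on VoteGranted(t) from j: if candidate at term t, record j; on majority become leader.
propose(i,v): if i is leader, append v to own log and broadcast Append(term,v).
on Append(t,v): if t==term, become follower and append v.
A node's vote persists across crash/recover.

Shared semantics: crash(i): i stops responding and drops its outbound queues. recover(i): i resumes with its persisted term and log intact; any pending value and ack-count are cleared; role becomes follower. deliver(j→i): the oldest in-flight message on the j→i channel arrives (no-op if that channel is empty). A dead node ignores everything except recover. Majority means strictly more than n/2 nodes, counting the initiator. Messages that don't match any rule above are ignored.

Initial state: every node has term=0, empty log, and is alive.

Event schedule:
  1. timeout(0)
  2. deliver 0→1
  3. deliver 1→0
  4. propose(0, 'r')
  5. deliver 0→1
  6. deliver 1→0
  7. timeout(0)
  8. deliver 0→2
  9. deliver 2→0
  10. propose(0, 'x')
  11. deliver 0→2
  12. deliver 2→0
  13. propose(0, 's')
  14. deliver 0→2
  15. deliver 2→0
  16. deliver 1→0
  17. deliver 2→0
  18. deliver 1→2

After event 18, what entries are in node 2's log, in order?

step 1 timeout(0): 0={cand,t=1,log=-}
step 2 deliver 0→1: 1={foll,t=1,log=-}
step 3 deliver 1→0: 0={lead,t=1,log=-}
step 4 propose(0,'r'): 0={lead,t=1,log=r}
step 5 deliver 0→1: 1={foll,t=1,log=r}
step 6 deliver 1→0: —
step 7 timeout(0): 0={cand,t=2,log=r}
step 8 deliver 0→2: 2={foll,t=1,log=-}
step 9 deliver 2→0: —
step 10 propose(0,'x'): —
step 11 deliver 0→2: 2={foll,t=1,log=r}
step 12 deliver 2→0: —
step 13 propose(0,'s'): —
step 14 deliver 0→2: 2={foll,t=2,log=r}
step 15 deliver 2→0: 0={lead,t=2,log=r}
step 16 deliver 1→0: —
step 17 deliver 2→0: —
step 18 deliver 1→2: —

r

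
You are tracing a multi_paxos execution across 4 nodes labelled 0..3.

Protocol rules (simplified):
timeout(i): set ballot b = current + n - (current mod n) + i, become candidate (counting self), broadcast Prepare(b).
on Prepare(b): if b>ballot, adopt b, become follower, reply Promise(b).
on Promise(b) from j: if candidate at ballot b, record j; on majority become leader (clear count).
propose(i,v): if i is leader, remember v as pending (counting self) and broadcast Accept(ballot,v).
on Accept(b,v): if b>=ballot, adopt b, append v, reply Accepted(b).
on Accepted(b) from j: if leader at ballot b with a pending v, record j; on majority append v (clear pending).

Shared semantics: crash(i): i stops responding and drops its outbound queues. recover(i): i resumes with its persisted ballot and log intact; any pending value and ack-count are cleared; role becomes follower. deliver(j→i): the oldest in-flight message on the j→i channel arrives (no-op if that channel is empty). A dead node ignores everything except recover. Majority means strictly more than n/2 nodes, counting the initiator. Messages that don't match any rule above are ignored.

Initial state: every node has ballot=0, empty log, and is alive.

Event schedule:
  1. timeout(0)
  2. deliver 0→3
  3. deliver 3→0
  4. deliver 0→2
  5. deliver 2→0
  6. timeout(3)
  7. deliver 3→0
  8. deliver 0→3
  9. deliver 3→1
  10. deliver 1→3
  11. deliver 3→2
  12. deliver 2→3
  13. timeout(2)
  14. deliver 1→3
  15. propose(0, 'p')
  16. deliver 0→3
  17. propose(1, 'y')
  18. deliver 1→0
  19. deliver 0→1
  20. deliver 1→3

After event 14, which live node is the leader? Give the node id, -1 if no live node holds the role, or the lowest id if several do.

3

after 1 — timeout(0): n0:cand/b4/[-]
after 2 — deliver 0→3: n3:foll/b4/[-]
after 3 — deliver 3→0: ·
after 4 — deliver 0→2: n2:foll/b4/[-]
after 5 — deliver 2→0: n0:lead/b4/[-]
after 6 — timeout(3): n3:cand/b11/[-]
after 7 — deliver 3→0: n0:foll/b11/[-]
after 8 — deliver 0→3: ·
after 9 — deliver 3→1: n1:foll/b11/[-]
after 10 — deliver 1→3: n3:lead/b11/[-]
after 11 — deliver 3→2: n2:foll/b11/[-]
after 12 — deliver 2→3: ·
after 13 — timeout(2): n2:cand/b14/[-]
after 14 — deliver 1→3: ·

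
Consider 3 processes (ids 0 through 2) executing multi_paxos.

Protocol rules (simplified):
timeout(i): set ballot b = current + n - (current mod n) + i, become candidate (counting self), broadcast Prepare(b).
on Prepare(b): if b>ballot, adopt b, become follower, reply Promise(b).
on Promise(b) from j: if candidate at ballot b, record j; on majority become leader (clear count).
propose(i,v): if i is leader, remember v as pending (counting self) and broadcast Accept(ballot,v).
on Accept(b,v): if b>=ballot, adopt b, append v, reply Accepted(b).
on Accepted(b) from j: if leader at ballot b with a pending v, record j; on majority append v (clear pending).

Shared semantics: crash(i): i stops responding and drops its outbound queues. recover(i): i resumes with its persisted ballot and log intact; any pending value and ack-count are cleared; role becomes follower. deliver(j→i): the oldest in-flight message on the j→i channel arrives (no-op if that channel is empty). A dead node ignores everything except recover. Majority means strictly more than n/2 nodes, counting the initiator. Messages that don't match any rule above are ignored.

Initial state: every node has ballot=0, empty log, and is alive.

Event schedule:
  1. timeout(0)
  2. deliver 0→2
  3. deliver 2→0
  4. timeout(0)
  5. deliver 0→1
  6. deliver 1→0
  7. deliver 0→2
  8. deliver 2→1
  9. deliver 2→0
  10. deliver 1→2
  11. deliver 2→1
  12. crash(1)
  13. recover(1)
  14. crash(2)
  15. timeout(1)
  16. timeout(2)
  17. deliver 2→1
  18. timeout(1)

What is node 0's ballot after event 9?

[1] timeout(0) → N0(cand b3 [-])
[2] deliver 0→2 → N2(foll b3 [-])
[3] deliver 2→0 → N0(lead b3 [-])
[4] timeout(0) → N0(cand b6 [-])
[5] deliver 0→1 → N1(foll b3 [-])
[6] deliver 1→0 → ∅
[7] deliver 0→2 → N2(foll b6 [-])
[8] deliver 2→1 → ∅
[9] deliver 2→0 → N0(lead b6 [-])

6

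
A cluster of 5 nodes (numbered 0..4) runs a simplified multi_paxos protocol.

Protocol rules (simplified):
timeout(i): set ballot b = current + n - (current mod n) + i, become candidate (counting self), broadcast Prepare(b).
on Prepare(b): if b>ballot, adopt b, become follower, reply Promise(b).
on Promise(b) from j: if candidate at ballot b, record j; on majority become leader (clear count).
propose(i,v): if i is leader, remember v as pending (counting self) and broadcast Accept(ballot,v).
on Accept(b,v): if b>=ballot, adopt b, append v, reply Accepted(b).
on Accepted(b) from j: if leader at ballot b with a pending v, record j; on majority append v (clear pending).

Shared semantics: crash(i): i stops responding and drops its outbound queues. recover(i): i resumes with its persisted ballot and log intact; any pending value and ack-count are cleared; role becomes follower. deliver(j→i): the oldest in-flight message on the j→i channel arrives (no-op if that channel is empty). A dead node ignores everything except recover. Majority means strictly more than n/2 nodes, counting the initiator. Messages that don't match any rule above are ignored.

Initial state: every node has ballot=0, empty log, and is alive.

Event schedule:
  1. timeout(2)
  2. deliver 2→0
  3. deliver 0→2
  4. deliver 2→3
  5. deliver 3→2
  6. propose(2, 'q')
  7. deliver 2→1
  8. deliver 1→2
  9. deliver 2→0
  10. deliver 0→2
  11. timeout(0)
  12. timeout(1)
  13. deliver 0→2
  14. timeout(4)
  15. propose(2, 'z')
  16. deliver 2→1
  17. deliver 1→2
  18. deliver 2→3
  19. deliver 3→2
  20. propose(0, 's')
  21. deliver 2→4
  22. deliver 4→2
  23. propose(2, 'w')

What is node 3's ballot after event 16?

step 1 timeout(2): 2={cand,b=7,log=-}
step 2 deliver 2→0: 0={foll,b=7,log=-}
step 3 deliver 0→2: —
step 4 deliver 2→3: 3={foll,b=7,log=-}
step 5 deliver 3→2: 2={lead,b=7,log=-}
step 6 propose(2,'q'): —
step 7 deliver 2→1: 1={foll,b=7,log=-}
step 8 deliver 1→2: —
step 9 deliver 2→0: 0={foll,b=7,log=q}
step 10 deliver 0→2: —
step 11 timeout(0): 0={cand,b=10,log=q}
step 12 timeout(1): 1={cand,b=11,log=-}
step 13 deliver 0→2: 2={foll,b=10,log=-}
step 14 timeout(4): 4={cand,b=9,log=-}
step 15 propose(2,'z'): —
step 16 deliver 2→1: —

7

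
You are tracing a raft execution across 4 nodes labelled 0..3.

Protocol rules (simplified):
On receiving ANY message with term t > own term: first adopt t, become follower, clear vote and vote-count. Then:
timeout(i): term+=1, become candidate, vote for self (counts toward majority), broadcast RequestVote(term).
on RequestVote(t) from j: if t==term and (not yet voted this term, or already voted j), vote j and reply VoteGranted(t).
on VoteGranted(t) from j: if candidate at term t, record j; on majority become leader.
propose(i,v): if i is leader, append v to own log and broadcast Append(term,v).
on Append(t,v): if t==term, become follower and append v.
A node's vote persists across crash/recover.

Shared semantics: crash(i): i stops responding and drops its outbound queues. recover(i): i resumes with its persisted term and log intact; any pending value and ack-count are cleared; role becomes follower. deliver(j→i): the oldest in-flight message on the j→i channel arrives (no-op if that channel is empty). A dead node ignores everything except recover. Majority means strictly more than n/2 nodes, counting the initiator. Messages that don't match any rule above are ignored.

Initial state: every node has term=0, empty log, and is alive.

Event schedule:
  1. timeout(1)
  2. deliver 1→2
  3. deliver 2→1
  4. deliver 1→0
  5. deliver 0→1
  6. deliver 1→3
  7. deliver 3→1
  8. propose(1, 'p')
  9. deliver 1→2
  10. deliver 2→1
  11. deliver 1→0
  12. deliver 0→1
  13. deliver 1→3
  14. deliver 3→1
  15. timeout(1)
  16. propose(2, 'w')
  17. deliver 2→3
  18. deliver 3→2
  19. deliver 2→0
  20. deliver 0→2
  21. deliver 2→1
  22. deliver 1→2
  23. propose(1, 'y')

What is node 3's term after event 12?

[1] timeout(1) → N1(cand t1 [-])
[2] deliver 1→2 → N2(foll t1 [-])
[3] deliver 2→1 → ∅
[4] deliver 1→0 → N0(foll t1 [-])
[5] deliver 0→1 → N1(lead t1 [-])
[6] deliver 1→3 → N3(foll t1 [-])
[7] deliver 3→1 → ∅
[8] propose(1,'p') → N1(lead t1 [p])
[9] deliver 1→2 → N2(foll t1 [p])
[10] deliver 2→1 → ∅
[11] deliver 1→0 → N0(foll t1 [p])
[12] deliver 0→1 → ∅

1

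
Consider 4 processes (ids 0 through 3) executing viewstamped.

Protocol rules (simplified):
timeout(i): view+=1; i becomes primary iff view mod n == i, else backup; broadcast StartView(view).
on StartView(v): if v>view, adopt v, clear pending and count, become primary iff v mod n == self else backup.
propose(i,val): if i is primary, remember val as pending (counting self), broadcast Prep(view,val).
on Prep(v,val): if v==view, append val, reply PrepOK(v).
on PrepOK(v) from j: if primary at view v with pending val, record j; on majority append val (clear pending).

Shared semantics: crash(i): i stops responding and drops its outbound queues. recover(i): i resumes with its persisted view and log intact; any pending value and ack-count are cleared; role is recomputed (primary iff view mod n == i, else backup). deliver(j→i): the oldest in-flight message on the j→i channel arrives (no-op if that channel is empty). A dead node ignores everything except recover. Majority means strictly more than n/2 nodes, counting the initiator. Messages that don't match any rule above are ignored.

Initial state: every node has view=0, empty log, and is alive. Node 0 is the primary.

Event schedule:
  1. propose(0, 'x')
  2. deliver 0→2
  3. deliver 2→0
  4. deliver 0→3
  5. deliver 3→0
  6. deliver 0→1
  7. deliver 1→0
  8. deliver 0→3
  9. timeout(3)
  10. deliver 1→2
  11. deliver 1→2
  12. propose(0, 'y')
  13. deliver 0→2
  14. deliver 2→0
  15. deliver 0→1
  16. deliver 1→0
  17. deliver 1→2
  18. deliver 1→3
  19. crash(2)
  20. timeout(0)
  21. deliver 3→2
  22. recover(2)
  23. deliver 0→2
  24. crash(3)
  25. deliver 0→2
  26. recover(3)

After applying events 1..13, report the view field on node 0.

0

1. propose(0,'x'):  nop
2. deliver 0→2:  <2:back v0 x>
3. deliver 2→0:  nop
4. deliver 0→3:  <3:back v0 x>
5. deliver 3→0:  <0:prim v0 x>
6. deliver 0→1:  <1:back v0 x>
7. deliver 1→0:  nop
8. deliver 0→3:  nop
9. timeout(3):  <3:back v1 x>
10. deliver 1→2:  nop
11. deliver 1→2:  nop
12. propose(0,'y'):  nop
13. deliver 0→2:  <2:back v0 x,y>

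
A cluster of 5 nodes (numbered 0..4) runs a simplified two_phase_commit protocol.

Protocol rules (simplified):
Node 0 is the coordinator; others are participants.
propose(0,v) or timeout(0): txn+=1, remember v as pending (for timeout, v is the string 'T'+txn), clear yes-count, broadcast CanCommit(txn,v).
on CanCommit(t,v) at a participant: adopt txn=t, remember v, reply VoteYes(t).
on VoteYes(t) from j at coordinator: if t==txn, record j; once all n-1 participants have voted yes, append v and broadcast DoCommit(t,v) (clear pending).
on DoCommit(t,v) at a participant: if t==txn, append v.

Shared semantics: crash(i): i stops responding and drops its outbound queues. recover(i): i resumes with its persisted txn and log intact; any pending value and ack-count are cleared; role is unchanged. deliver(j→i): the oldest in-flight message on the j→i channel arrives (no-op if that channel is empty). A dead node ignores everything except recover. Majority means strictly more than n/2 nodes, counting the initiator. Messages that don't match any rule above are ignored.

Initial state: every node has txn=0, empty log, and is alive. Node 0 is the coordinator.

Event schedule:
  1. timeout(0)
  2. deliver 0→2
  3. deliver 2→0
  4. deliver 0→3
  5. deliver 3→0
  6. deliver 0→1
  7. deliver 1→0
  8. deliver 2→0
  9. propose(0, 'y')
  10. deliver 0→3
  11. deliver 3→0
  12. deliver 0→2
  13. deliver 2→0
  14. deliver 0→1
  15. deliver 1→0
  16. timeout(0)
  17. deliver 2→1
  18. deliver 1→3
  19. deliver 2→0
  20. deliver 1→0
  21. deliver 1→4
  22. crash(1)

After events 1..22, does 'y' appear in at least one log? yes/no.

no

after 1 — timeout(0): n0:coor/t1/[-]
after 2 — deliver 0→2: n2:part/t1/[-]
after 3 — deliver 2→0: ·
after 4 — deliver 0→3: n3:part/t1/[-]
after 5 — deliver 3→0: ·
after 6 — deliver 0→1: n1:part/t1/[-]
after 7 — deliver 1→0: ·
after 8 — deliver 2→0: ·
after 9 — propose(0,'y'): n0:coor/t2/[-]
after 10 — deliver 0→3: n3:part/t2/[-]
after 11 — deliver 3→0: ·
after 12 — deliver 0→2: n2:part/t2/[-]
after 13 — deliver 2→0: ·
after 14 — deliver 0→1: n1:part/t2/[-]
after 15 — deliver 1→0: ·
after 16 — timeout(0): n0:coor/t3/[-]
after 17 — deliver 2→1: ·
after 18 — deliver 1→3: ·
after 19 — deliver 2→0: ·
after 20 — deliver 1→0: ·
after 21 — deliver 1→4: ·
after 22 — crash(1): n1:✗part/t2/[-]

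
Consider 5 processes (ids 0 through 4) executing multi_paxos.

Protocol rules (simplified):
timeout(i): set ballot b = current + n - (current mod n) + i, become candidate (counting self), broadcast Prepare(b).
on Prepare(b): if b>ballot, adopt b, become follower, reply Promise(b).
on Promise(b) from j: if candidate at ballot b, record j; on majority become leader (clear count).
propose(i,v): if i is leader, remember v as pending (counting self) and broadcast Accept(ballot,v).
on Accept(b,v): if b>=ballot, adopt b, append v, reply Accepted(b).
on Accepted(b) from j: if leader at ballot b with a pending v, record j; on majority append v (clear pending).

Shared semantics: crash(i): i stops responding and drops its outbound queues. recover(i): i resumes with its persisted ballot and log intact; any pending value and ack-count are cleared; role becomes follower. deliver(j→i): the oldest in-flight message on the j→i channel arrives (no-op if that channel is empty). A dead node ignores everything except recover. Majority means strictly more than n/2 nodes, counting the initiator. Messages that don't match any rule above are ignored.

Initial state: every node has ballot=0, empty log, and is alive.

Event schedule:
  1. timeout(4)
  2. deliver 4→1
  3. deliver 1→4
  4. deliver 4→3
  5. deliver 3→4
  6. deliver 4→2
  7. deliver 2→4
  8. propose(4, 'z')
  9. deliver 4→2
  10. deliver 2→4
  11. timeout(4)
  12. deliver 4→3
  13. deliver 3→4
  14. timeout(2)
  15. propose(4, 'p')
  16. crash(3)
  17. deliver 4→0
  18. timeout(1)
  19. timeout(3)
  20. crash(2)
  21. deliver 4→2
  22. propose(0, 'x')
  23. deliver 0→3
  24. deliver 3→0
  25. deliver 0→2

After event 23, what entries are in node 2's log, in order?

after 1 — timeout(4): n4:cand/b9/[-]
after 2 — deliver 4→1: n1:foll/b9/[-]
after 3 — deliver 1→4: ·
after 4 — deliver 4→3: n3:foll/b9/[-]
after 5 — deliver 3→4: n4:lead/b9/[-]
after 6 — deliver 4→2: n2:foll/b9/[-]
after 7 — deliver 2→4: ·
after 8 — propose(4,'z'): ·
after 9 — deliver 4→2: n2:foll/b9/[z]
after 10 — deliver 2→4: ·
after 11 — timeout(4): n4:cand/b14/[-]
after 12 — deliver 4→3: n3:foll/b9/[z]
after 13 — deliver 3→4: ·
after 14 — timeout(2): n2:cand/b12/[z]
after 15 — propose(4,'p'): ·
after 16 — crash(3): n3:✗foll/b9/[z]
after 17 — deliver 4→0: n0:foll/b9/[-]
after 18 — timeout(1): n1:cand/b11/[-]
after 19 — timeout(3): ·
after 20 — crash(2): n2:✗cand/b12/[z]
after 21 — deliver 4→2: ·
after 22 — propose(0,'x'): ·
after 23 — deliver 0→3: ·

z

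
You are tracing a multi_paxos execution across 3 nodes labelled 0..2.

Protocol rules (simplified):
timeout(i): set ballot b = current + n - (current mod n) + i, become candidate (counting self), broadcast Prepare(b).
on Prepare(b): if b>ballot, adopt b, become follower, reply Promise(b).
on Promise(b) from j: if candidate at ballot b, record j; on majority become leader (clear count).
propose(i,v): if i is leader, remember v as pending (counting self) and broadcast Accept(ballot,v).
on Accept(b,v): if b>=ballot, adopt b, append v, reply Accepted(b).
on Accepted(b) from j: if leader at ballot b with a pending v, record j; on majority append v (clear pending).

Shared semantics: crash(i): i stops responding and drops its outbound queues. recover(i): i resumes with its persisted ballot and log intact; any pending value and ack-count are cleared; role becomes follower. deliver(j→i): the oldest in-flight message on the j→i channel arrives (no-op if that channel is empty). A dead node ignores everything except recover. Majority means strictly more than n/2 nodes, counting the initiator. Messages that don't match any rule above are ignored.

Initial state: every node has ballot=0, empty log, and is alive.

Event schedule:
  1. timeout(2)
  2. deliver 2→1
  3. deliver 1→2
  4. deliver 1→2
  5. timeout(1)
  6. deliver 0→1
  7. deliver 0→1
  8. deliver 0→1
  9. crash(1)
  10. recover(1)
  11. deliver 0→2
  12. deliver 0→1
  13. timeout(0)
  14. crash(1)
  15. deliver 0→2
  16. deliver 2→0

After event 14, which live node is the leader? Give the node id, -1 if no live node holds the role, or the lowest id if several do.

2

after 1 — timeout(2): n2:cand/b5/[-]
after 2 — deliver 2→1: n1:foll/b5/[-]
after 3 — deliver 1→2: n2:lead/b5/[-]
after 4 — deliver 1→2: ·
after 5 — timeout(1): n1:cand/b7/[-]
after 6 — deliver 0→1: ·
after 7 — deliver 0→1: ·
after 8 — deliver 0→1: ·
after 9 — crash(1): n1:✗cand/b7/[-]
after 10 — recover(1): n1:foll/b7/[-]
after 11 — deliver 0→2: ·
after 12 — deliver 0→1: ·
after 13 — timeout(0): n0:cand/b3/[-]
after 14 — crash(1): n1:✗foll/b7/[-]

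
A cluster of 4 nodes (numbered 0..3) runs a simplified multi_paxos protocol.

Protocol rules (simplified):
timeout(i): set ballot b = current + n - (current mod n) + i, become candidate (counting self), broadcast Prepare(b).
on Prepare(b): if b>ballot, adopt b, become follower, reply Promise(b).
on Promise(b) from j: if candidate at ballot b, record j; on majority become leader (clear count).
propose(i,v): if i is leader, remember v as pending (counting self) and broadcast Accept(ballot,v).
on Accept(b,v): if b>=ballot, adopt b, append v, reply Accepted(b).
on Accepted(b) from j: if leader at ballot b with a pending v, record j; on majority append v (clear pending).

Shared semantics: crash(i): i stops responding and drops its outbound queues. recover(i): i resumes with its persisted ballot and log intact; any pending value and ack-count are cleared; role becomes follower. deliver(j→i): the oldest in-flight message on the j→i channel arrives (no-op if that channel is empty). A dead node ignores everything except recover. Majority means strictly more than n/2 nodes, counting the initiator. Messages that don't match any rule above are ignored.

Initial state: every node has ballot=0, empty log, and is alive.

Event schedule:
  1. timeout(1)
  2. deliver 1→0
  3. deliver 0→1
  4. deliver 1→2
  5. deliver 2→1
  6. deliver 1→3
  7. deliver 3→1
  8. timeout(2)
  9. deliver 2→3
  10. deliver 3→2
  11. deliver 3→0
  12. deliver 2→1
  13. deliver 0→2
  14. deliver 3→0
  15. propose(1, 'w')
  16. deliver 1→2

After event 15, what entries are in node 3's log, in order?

1. timeout(1):  <1:cand b5 ->
2. deliver 1→0:  <0:foll b5 ->
3. deliver 0→1:  nop
4. deliver 1→2:  <2:foll b5 ->
5. deliver 2→1:  <1:lead b5 ->
6. deliver 1→3:  <3:foll b5 ->
7. deliver 3→1:  nop
8. timeout(2):  <2:cand b10 ->
9. deliver 2→3:  <3:foll b10 ->
10. deliver 3→2:  nop
11. deliver 3→0:  nop
12. deliver 2→1:  <1:foll b10 ->
13. deliver 0→2:  nop
14. deliver 3→0:  nop
15. propose(1,'w'):  nop

empty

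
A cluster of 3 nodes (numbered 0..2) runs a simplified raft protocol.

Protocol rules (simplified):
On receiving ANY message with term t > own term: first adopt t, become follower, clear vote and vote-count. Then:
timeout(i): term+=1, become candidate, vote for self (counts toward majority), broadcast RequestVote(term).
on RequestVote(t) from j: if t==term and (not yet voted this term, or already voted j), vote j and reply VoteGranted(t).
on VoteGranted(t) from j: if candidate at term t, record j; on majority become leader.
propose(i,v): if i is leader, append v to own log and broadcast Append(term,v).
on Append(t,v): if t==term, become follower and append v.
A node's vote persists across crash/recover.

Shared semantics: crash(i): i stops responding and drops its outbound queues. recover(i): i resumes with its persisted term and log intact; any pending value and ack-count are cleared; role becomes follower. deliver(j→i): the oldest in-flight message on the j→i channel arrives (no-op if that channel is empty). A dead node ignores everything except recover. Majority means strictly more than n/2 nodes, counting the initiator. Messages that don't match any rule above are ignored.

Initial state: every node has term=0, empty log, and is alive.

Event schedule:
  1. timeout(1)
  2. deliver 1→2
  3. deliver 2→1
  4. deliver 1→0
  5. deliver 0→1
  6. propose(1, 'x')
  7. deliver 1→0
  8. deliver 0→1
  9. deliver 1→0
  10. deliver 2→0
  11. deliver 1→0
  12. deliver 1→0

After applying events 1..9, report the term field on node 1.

e1 timeout(1): 1[cand,t=1,-]
e2 deliver 1→2: 2[foll,t=1,-]
e3 deliver 2→1: 1[lead,t=1,-]
e4 deliver 1→0: 0[foll,t=1,-]
e5 deliver 0→1: ·
e6 propose(1,'x'): 1[lead,t=1,x]
e7 deliver 1→0: 0[foll,t=1,x]
e8 deliver 0→1: ·
e9 deliver 1→0: ·

1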